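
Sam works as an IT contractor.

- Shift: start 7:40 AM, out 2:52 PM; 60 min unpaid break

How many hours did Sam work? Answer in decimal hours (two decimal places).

6.20 hours

Shift: 7:40 AM–2:52 PM = 7 h 12 min; less 60 min break → 6 h 12 min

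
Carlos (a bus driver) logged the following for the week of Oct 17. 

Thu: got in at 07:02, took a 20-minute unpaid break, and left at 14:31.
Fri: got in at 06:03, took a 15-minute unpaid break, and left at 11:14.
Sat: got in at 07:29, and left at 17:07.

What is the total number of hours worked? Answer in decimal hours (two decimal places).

21.72 hours

Thu: 07:02–14:31 = 7 h 29 min; less 20 min break → 7 h 9 min
Fri: 06:03–11:14 = 5 h 11 min; less 15 min break → 4 h 56 min
Sat: 07:29–17:07 = 9 h 38 min
Total: 7 h 9 min + 4 h 56 min + 9 h 38 min = 21 h 43 min.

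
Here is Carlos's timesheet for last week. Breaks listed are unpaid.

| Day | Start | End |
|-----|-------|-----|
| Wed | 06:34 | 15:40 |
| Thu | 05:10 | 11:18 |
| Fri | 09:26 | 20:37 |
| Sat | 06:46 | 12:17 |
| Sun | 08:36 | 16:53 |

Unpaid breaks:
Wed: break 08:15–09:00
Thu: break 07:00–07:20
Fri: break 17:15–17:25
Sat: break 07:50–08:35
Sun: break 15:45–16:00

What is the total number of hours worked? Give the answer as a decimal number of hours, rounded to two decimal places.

Wed: 06:34–15:40 = 9 h 6 min; less 45 min break → 8 h 21 min
Thu: 05:10–11:18 = 6 h 8 min; less 20 min break → 5 h 48 min
Fri: 09:26–20:37 = 11 h 11 min; less 10 min break → 11 h 1 min
Sat: 06:46–12:17 = 5 h 31 min; less 45 min break → 4 h 46 min
Sun: 08:36–16:53 = 8 h 17 min; less 15 min break → 8 h 2 min
Total: 8 h 21 min + 5 h 48 min + 11 h 1 min + 4 h 46 min + 8 h 2 min = 37 h 58 min.

37.97 hours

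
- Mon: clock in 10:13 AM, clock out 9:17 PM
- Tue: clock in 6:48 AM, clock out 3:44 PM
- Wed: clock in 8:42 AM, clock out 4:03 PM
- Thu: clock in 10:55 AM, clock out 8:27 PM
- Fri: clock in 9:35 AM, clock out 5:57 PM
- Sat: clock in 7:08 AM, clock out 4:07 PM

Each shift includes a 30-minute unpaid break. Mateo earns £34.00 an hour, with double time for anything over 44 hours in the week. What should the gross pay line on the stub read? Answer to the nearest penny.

£1987.87

Mon: 10:13 AM–9:17 PM = 11 h 4 min; less 30 min break → 10 h 34 min
Tue: 6:48 AM–3:44 PM = 8 h 56 min; less 30 min break → 8 h 26 min
Wed: 8:42 AM–4:03 PM = 7 h 21 min; less 30 min break → 6 h 51 min
Thu: 10:55 AM–8:27 PM = 9 h 32 min; less 30 min break → 9 h 2 min
Fri: 9:35 AM–5:57 PM = 8 h 22 min; less 30 min break → 7 h 52 min
Sat: 7:08 AM–4:07 PM = 8 h 59 min; less 30 min break → 8 h 29 min
Total worked: 51 h 14 min = 3074 min.
Regular 44 h 0 min = 2640 min at £34.00/h; overtime 7 h 14 min = 434 min at £68.00/h.
Pay = (2640 × £34.00 + 434 × £68.00) ÷ 60 = £1987.87.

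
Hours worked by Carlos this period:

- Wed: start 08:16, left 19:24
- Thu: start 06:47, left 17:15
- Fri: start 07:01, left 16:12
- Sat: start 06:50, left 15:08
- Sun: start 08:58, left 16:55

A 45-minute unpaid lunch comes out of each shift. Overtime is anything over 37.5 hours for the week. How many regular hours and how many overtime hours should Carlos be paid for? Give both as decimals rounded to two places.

Regular 37.50 hours, overtime 5.78 hours

Wed: 08:16–19:24 = 11 h 8 min; less 45 min break → 10 h 23 min
Thu: 06:47–17:15 = 10 h 28 min; less 45 min break → 9 h 43 min
Fri: 07:01–16:12 = 9 h 11 min; less 45 min break → 8 h 26 min
Sat: 06:50–15:08 = 8 h 18 min; less 45 min break → 7 h 33 min
Sun: 08:58–16:55 = 7 h 57 min; less 45 min break → 7 h 12 min
Total worked: 43 h 17 min = 43.28 h.
Threshold 37.5 h → overtime 5 h 47 min, regular 37 h 30 min.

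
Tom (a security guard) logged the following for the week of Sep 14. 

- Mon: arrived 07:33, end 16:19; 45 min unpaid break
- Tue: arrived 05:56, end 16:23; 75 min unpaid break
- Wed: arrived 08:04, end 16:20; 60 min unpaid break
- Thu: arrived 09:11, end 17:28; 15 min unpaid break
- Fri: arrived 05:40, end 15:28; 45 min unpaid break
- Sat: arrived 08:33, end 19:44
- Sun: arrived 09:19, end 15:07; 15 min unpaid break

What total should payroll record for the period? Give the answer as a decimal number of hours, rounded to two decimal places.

58.30 hours

Mon: 07:33–16:19 = 8 h 46 min; less 45 min break → 8 h 1 min
Tue: 05:56–16:23 = 10 h 27 min; less 75 min break → 9 h 12 min
Wed: 08:04–16:20 = 8 h 16 min; less 60 min break → 7 h 16 min
Thu: 09:11–17:28 = 8 h 17 min; less 15 min break → 8 h 2 min
Fri: 05:40–15:28 = 9 h 48 min; less 45 min break → 9 h 3 min
Sat: 08:33–19:44 = 11 h 11 min
Sun: 09:19–15:07 = 5 h 48 min; less 15 min break → 5 h 33 min
Total: 8 h 1 min + 9 h 12 min + 7 h 16 min + 8 h 2 min + 9 h 3 min + 11 h 11 min + 5 h 33 min = 58 h 18 min.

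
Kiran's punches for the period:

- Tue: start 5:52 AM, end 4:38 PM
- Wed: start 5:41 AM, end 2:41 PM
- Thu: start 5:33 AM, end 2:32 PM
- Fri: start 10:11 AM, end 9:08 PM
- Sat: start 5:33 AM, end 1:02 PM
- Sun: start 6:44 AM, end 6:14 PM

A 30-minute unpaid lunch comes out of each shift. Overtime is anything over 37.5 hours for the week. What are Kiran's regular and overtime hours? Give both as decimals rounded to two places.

Tue: 5:52 AM–4:38 PM = 10 h 46 min; less 30 min break → 10 h 16 min
Wed: 5:41 AM–2:41 PM = 9 h 0 min; less 30 min break → 8 h 30 min
Thu: 5:33 AM–2:32 PM = 8 h 59 min; less 30 min break → 8 h 29 min
Fri: 10:11 AM–9:08 PM = 10 h 57 min; less 30 min break → 10 h 27 min
Sat: 5:33 AM–1:02 PM = 7 h 29 min; less 30 min break → 6 h 59 min
Sun: 6:44 AM–6:14 PM = 11 h 30 min; less 30 min break → 11 h 0 min
Total worked: 55 h 41 min = 55.68 h.
Threshold 37.5 h → overtime 18 h 11 min, regular 37 h 30 min.

Regular 37.50 hours, overtime 18.18 hours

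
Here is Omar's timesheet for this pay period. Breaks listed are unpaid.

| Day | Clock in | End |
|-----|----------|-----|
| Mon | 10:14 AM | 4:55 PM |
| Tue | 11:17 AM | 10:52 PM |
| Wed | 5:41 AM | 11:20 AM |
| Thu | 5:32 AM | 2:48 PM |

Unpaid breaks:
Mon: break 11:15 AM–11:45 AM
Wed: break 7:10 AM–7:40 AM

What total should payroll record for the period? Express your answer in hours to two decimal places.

Mon: 10:14 AM–4:55 PM = 6 h 41 min; less 30 min break → 6 h 11 min
Tue: 11:17 AM–10:52 PM = 11 h 35 min
Wed: 5:41 AM–11:20 AM = 5 h 39 min; less 30 min break → 5 h 9 min
Thu: 5:32 AM–2:48 PM = 9 h 16 min
Total: 6 h 11 min + 11 h 35 min + 5 h 9 min + 9 h 16 min = 32 h 11 min.

32.18 hours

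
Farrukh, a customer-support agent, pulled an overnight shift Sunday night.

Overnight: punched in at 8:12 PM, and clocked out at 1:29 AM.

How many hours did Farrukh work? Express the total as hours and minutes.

5 h 17 min

Overnight: 8:12 PM → midnight = 3 h 48 min; midnight → 1:29 AM = 1 h 29 min; span 5 h 17 min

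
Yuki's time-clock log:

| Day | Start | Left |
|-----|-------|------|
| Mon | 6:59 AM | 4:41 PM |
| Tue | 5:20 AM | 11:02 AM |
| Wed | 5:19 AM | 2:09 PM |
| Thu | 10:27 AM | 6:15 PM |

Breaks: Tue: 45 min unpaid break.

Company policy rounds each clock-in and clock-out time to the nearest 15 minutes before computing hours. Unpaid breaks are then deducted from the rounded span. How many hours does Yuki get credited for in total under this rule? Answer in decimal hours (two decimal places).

Mon: in 6:59 AM→7:00 AM, out 4:41 PM→4:45 PM; 9 h 45 min
Tue: in 5:20 AM→5:15 AM, out 11:02 AM→11:00 AM; 5 h 45 min − 45 min = 5 h 0 min
Wed: in 5:19 AM→5:15 AM, out 2:09 PM→2:15 PM; 9 h 0 min
Thu: in 10:27 AM→10:30 AM, out 6:15 PM→6:15 PM; 7 h 45 min
Total credited: 31 h 30 min.

31.50 hours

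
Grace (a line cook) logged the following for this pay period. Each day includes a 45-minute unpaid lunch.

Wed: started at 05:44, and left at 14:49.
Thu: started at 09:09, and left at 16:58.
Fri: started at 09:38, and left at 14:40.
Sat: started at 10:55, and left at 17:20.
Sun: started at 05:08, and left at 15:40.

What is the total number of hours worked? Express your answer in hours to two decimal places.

Wed: 05:44–14:49 = 9 h 5 min; less 45 min break → 8 h 20 min
Thu: 09:09–16:58 = 7 h 49 min; less 45 min break → 7 h 4 min
Fri: 09:38–14:40 = 5 h 2 min; less 45 min break → 4 h 17 min
Sat: 10:55–17:20 = 6 h 25 min; less 45 min break → 5 h 40 min
Sun: 05:08–15:40 = 10 h 32 min; less 45 min break → 9 h 47 min
Total: 8 h 20 min + 7 h 4 min + 4 h 17 min + 5 h 40 min + 9 h 47 min = 35 h 8 min.

35.13 hours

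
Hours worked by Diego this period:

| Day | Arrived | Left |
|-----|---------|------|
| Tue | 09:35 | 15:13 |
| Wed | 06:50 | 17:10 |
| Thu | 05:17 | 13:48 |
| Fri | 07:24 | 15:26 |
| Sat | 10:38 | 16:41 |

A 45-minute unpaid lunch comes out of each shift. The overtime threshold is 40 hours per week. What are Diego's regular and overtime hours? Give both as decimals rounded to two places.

Tue: 09:35–15:13 = 5 h 38 min; less 45 min break → 4 h 53 min
Wed: 06:50–17:10 = 10 h 20 min; less 45 min break → 9 h 35 min
Thu: 05:17–13:48 = 8 h 31 min; less 45 min break → 7 h 46 min
Fri: 07:24–15:26 = 8 h 2 min; less 45 min break → 7 h 17 min
Sat: 10:38–16:41 = 6 h 3 min; less 45 min break → 5 h 18 min
Total worked: 34 h 49 min = 34.82 h.
Threshold 40 h → overtime 0 h 0 min, regular 34 h 49 min.

Regular 34.82 hours, overtime 0.00 hours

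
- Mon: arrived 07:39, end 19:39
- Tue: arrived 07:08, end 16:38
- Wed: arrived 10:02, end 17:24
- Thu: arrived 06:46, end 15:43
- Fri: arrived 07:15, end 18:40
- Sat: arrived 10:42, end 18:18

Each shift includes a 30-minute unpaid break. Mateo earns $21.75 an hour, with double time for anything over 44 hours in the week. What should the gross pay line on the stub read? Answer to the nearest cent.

$1384.75

Mon: 07:39–19:39 = 12 h 0 min; less 30 min break → 11 h 30 min
Tue: 07:08–16:38 = 9 h 30 min; less 30 min break → 9 h 0 min
Wed: 10:02–17:24 = 7 h 22 min; less 30 min break → 6 h 52 min
Thu: 06:46–15:43 = 8 h 57 min; less 30 min break → 8 h 27 min
Fri: 07:15–18:40 = 11 h 25 min; less 30 min break → 10 h 55 min
Sat: 10:42–18:18 = 7 h 36 min; less 30 min break → 7 h 6 min
Total worked: 53 h 50 min = 3230 min.
Regular 44 h 0 min = 2640 min at $21.75/h; overtime 9 h 50 min = 590 min at $43.50/h.
Pay = (2640 × $21.75 + 590 × $43.50) ÷ 60 = $1384.75.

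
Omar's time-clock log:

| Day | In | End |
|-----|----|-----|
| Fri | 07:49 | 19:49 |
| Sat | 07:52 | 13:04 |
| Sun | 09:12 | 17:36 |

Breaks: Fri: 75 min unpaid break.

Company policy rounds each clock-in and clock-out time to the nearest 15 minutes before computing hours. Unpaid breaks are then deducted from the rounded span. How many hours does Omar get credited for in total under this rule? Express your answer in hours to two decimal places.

Fri: in 07:49→07:45, out 19:49→19:45; 12 h 0 min − 75 min = 10 h 45 min
Sat: in 07:52→07:45, out 13:04→13:00; 5 h 15 min
Sun: in 09:12→09:15, out 17:36→17:30; 8 h 15 min
Total credited: 24 h 15 min.

24.25 hours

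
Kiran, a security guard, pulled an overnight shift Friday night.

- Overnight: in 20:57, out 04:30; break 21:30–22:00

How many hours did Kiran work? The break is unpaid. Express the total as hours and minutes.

7 h 3 min

Overnight: 20:57 → midnight = 3 h 3 min; midnight → 04:30 = 4 h 30 min; span 7 h 33 min; less 30 min break → 7 h 3 min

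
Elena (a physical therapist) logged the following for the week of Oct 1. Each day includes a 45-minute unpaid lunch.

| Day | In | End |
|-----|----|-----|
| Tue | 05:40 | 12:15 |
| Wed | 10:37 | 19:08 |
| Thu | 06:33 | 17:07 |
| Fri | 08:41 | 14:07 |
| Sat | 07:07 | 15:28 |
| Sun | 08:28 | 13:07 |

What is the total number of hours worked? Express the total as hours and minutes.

39 h 36 min

Tue: 05:40–12:15 = 6 h 35 min; less 45 min break → 5 h 50 min
Wed: 10:37–19:08 = 8 h 31 min; less 45 min break → 7 h 46 min
Thu: 06:33–17:07 = 10 h 34 min; less 45 min break → 9 h 49 min
Fri: 08:41–14:07 = 5 h 26 min; less 45 min break → 4 h 41 min
Sat: 07:07–15:28 = 8 h 21 min; less 45 min break → 7 h 36 min
Sun: 08:28–13:07 = 4 h 39 min; less 45 min break → 3 h 54 min
Total: 5 h 50 min + 7 h 46 min + 9 h 49 min + 4 h 41 min + 7 h 36 min + 3 h 54 min = 39 h 36 min.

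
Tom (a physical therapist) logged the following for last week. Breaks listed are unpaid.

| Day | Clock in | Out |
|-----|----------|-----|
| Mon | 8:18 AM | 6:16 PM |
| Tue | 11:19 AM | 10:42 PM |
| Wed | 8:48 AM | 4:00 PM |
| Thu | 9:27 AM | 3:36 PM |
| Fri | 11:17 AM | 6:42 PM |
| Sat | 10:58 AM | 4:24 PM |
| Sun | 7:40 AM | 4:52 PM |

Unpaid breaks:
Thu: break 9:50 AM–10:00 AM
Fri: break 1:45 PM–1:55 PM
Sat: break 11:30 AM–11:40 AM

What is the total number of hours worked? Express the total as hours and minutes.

56 h 15 min

Mon: 8:18 AM–6:16 PM = 9 h 58 min
Tue: 11:19 AM–10:42 PM = 11 h 23 min
Wed: 8:48 AM–4:00 PM = 7 h 12 min
Thu: 9:27 AM–3:36 PM = 6 h 9 min; less 10 min break → 5 h 59 min
Fri: 11:17 AM–6:42 PM = 7 h 25 min; less 10 min break → 7 h 15 min
Sat: 10:58 AM–4:24 PM = 5 h 26 min; less 10 min break → 5 h 16 min
Sun: 7:40 AM–4:52 PM = 9 h 12 min
Total: 9 h 58 min + 11 h 23 min + 7 h 12 min + 5 h 59 min + 7 h 15 min + 5 h 16 min + 9 h 12 min = 56 h 15 min.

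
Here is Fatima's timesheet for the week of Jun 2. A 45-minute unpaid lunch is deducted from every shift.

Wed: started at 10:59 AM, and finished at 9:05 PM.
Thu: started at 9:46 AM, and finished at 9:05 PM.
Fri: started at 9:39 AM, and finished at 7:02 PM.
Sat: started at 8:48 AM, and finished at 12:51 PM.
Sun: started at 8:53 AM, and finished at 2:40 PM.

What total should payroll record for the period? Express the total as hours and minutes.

Wed: 10:59 AM–9:05 PM = 10 h 6 min; less 45 min break → 9 h 21 min
Thu: 9:46 AM–9:05 PM = 11 h 19 min; less 45 min break → 10 h 34 min
Fri: 9:39 AM–7:02 PM = 9 h 23 min; less 45 min break → 8 h 38 min
Sat: 8:48 AM–12:51 PM = 4 h 3 min; less 45 min break → 3 h 18 min
Sun: 8:53 AM–2:40 PM = 5 h 47 min; less 45 min break → 5 h 2 min
Total: 9 h 21 min + 10 h 34 min + 8 h 38 min + 3 h 18 min + 5 h 2 min = 36 h 53 min.

36 h 53 min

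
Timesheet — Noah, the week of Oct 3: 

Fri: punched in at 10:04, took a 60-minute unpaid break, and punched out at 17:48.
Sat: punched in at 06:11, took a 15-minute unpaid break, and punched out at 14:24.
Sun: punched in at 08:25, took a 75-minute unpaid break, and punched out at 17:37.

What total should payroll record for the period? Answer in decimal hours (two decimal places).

22.65 hours

Fri: 10:04–17:48 = 7 h 44 min; less 60 min break → 6 h 44 min
Sat: 06:11–14:24 = 8 h 13 min; less 15 min break → 7 h 58 min
Sun: 08:25–17:37 = 9 h 12 min; less 75 min break → 7 h 57 min
Total: 6 h 44 min + 7 h 58 min + 7 h 57 min = 22 h 39 min.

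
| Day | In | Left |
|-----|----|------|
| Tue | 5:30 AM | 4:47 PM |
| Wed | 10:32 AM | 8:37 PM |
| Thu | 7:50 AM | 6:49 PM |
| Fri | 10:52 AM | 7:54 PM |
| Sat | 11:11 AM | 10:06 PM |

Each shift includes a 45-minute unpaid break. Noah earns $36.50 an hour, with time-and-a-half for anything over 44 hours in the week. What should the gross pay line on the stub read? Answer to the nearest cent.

$1855.11

Tue: 5:30 AM–4:47 PM = 11 h 17 min; less 45 min break → 10 h 32 min
Wed: 10:32 AM–8:37 PM = 10 h 5 min; less 45 min break → 9 h 20 min
Thu: 7:50 AM–6:49 PM = 10 h 59 min; less 45 min break → 10 h 14 min
Fri: 10:52 AM–7:54 PM = 9 h 2 min; less 45 min break → 8 h 17 min
Sat: 11:11 AM–10:06 PM = 10 h 55 min; less 45 min break → 10 h 10 min
Total worked: 48 h 33 min = 2913 min.
Regular 44 h 0 min = 2640 min at $36.50/h; overtime 4 h 33 min = 273 min at $54.75/h.
Pay = (2640 × $36.50 + 273 × $54.75) ÷ 60 = $1855.11.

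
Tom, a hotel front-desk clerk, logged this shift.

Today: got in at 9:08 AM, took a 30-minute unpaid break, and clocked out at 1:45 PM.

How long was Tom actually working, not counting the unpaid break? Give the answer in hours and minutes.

4 h 7 min

Today: 9:08 AM–1:45 PM = 4 h 37 min; less 30 min break → 4 h 7 min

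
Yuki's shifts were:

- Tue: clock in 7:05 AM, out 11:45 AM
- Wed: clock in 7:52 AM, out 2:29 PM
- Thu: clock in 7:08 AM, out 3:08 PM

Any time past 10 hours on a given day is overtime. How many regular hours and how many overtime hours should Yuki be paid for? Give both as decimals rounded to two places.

Regular 19.28 hours, overtime 0.00 hours

Tue: 7:05 AM–11:45 AM = 4 h 40 min
Wed: 7:52 AM–2:29 PM = 6 h 37 min
Thu: 7:08 AM–3:08 PM = 8 h 0 min
Tue reg 4 h 40 min / OT 0 h 0 min; Wed reg 6 h 37 min / OT 0 h 0 min; Thu reg 8 h 0 min / OT 0 h 0 min.
Totals: regular 19 h 17 min, overtime 0 h 0 min.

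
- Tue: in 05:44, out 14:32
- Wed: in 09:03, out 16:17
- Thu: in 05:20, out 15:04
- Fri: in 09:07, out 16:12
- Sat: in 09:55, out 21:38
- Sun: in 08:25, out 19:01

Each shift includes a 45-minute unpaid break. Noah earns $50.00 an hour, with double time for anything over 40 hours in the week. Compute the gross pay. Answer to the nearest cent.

$3066.67

Tue: 05:44–14:32 = 8 h 48 min; less 45 min break → 8 h 3 min
Wed: 09:03–16:17 = 7 h 14 min; less 45 min break → 6 h 29 min
Thu: 05:20–15:04 = 9 h 44 min; less 45 min break → 8 h 59 min
Fri: 09:07–16:12 = 7 h 5 min; less 45 min break → 6 h 20 min
Sat: 09:55–21:38 = 11 h 43 min; less 45 min break → 10 h 58 min
Sun: 08:25–19:01 = 10 h 36 min; less 45 min break → 9 h 51 min
Total worked: 50 h 40 min = 3040 min.
Regular 40 h 0 min = 2400 min at $50.00/h; overtime 10 h 40 min = 640 min at $100.00/h.
Pay = (2400 × $50.00 + 640 × $100.00) ÷ 60 = $3066.67.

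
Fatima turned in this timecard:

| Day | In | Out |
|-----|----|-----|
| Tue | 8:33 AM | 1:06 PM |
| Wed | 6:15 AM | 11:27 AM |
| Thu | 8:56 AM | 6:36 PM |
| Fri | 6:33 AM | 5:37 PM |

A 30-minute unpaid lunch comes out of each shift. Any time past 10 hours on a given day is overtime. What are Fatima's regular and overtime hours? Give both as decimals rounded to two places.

Regular 27.92 hours, overtime 0.57 hours

Tue: 8:33 AM–1:06 PM = 4 h 33 min; less 30 min break → 4 h 3 min
Wed: 6:15 AM–11:27 AM = 5 h 12 min; less 30 min break → 4 h 42 min
Thu: 8:56 AM–6:36 PM = 9 h 40 min; less 30 min break → 9 h 10 min
Fri: 6:33 AM–5:37 PM = 11 h 4 min; less 30 min break → 10 h 34 min
Tue reg 4 h 3 min / OT 0 h 0 min; Wed reg 4 h 42 min / OT 0 h 0 min; Thu reg 9 h 10 min / OT 0 h 0 min; Fri reg 10 h 0 min / OT 0 h 34 min.
Totals: regular 27 h 55 min, overtime 0 h 34 min.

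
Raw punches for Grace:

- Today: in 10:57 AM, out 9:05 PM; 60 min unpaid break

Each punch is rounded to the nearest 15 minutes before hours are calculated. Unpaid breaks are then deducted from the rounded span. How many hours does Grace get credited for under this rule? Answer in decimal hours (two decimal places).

9.00 hours

Today: in 10:57 AM→11:00 AM, out 9:05 PM→9:00 PM; 10 h 0 min − 60 min = 9 h 0 min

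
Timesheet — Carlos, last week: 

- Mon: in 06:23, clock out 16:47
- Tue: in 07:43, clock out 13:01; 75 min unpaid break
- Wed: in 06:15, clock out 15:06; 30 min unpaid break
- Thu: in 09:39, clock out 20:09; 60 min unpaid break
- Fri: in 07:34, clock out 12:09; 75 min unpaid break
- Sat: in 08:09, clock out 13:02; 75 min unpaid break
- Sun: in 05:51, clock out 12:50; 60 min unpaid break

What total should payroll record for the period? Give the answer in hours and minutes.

45 h 15 min

Mon: 06:23–16:47 = 10 h 24 min
Tue: 07:43–13:01 = 5 h 18 min; less 75 min break → 4 h 3 min
Wed: 06:15–15:06 = 8 h 51 min; less 30 min break → 8 h 21 min
Thu: 09:39–20:09 = 10 h 30 min; less 60 min break → 9 h 30 min
Fri: 07:34–12:09 = 4 h 35 min; less 75 min break → 3 h 20 min
Sat: 08:09–13:02 = 4 h 53 min; less 75 min break → 3 h 38 min
Sun: 05:51–12:50 = 6 h 59 min; less 60 min break → 5 h 59 min
Total: 10 h 24 min + 4 h 3 min + 8 h 21 min + 9 h 30 min + 3 h 20 min + 3 h 38 min + 5 h 59 min = 45 h 15 min.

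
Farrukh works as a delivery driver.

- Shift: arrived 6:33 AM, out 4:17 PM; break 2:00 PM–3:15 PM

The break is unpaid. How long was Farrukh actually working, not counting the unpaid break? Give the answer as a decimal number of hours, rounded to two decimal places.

8.48 hours

Shift: 6:33 AM–4:17 PM = 9 h 44 min; less 75 min break → 8 h 29 min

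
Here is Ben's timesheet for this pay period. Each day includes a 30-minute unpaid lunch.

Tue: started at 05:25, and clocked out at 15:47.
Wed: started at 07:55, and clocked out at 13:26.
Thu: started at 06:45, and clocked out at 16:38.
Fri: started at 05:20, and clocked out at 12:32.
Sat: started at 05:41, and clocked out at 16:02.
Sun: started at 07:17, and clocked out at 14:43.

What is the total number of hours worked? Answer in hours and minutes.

47 h 45 min

Tue: 05:25–15:47 = 10 h 22 min; less 30 min break → 9 h 52 min
Wed: 07:55–13:26 = 5 h 31 min; less 30 min break → 5 h 1 min
Thu: 06:45–16:38 = 9 h 53 min; less 30 min break → 9 h 23 min
Fri: 05:20–12:32 = 7 h 12 min; less 30 min break → 6 h 42 min
Sat: 05:41–16:02 = 10 h 21 min; less 30 min break → 9 h 51 min
Sun: 07:17–14:43 = 7 h 26 min; less 30 min break → 6 h 56 min
Total: 9 h 52 min + 5 h 1 min + 9 h 23 min + 6 h 42 min + 9 h 51 min + 6 h 56 min = 47 h 45 min.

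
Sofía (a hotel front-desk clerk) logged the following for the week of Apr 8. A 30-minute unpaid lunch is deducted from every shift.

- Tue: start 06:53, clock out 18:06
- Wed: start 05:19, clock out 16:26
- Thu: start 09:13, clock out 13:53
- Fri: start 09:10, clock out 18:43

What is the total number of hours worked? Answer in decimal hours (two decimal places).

34.55 hours

Tue: 06:53–18:06 = 11 h 13 min; less 30 min break → 10 h 43 min
Wed: 05:19–16:26 = 11 h 7 min; less 30 min break → 10 h 37 min
Thu: 09:13–13:53 = 4 h 40 min; less 30 min break → 4 h 10 min
Fri: 09:10–18:43 = 9 h 33 min; less 30 min break → 9 h 3 min
Total: 10 h 43 min + 10 h 37 min + 4 h 10 min + 9 h 3 min = 34 h 33 min.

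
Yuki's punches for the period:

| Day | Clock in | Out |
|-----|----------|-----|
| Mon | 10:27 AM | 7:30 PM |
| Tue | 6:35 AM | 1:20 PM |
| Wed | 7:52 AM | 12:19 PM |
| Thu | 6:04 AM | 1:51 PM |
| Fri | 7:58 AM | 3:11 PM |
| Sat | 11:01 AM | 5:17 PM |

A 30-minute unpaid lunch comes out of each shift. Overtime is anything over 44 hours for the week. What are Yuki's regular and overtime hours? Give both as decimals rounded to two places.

Mon: 10:27 AM–7:30 PM = 9 h 3 min; less 30 min break → 8 h 33 min
Tue: 6:35 AM–1:20 PM = 6 h 45 min; less 30 min break → 6 h 15 min
Wed: 7:52 AM–12:19 PM = 4 h 27 min; less 30 min break → 3 h 57 min
Thu: 6:04 AM–1:51 PM = 7 h 47 min; less 30 min break → 7 h 17 min
Fri: 7:58 AM–3:11 PM = 7 h 13 min; less 30 min break → 6 h 43 min
Sat: 11:01 AM–5:17 PM = 6 h 16 min; less 30 min break → 5 h 46 min
Total worked: 38 h 31 min = 38.52 h.
Threshold 44 h → overtime 0 h 0 min, regular 38 h 31 min.

Regular 38.52 hours, overtime 0.00 hours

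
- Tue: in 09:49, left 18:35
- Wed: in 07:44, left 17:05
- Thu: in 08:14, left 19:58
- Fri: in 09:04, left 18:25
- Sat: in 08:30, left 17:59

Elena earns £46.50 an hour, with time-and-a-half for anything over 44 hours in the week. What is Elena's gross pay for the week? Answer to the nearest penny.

£2372.66

Tue: 09:49–18:35 = 8 h 46 min
Wed: 07:44–17:05 = 9 h 21 min
Thu: 08:14–19:58 = 11 h 44 min
Fri: 09:04–18:25 = 9 h 21 min
Sat: 08:30–17:59 = 9 h 29 min
Total worked: 48 h 41 min = 2921 min.
Regular 44 h 0 min = 2640 min at £46.50/h; overtime 4 h 41 min = 281 min at £69.75/h.
Pay = (2640 × £46.50 + 281 × £69.75) ÷ 60 = £2372.66.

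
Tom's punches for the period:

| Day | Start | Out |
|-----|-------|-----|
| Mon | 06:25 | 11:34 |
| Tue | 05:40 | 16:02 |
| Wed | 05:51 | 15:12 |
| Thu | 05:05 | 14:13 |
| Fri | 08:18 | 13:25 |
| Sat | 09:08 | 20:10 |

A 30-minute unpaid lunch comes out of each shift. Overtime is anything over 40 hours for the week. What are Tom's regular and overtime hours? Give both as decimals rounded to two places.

Mon: 06:25–11:34 = 5 h 9 min; less 30 min break → 4 h 39 min
Tue: 05:40–16:02 = 10 h 22 min; less 30 min break → 9 h 52 min
Wed: 05:51–15:12 = 9 h 21 min; less 30 min break → 8 h 51 min
Thu: 05:05–14:13 = 9 h 8 min; less 30 min break → 8 h 38 min
Fri: 08:18–13:25 = 5 h 7 min; less 30 min break → 4 h 37 min
Sat: 09:08–20:10 = 11 h 2 min; less 30 min break → 10 h 32 min
Total worked: 47 h 9 min = 47.15 h.
Threshold 40 h → overtime 7 h 9 min, regular 40 h 0 min.

Regular 40.00 hours, overtime 7.15 hours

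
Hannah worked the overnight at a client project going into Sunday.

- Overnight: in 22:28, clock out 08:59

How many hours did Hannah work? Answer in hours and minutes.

Overnight: 22:28 → midnight = 1 h 32 min; midnight → 08:59 = 8 h 59 min; span 10 h 31 min

10 h 31 min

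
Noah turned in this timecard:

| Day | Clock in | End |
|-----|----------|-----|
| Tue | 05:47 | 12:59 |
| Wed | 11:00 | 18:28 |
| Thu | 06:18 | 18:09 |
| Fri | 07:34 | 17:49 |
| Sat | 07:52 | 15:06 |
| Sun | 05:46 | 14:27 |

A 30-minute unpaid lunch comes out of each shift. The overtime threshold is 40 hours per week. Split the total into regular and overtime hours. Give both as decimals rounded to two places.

Regular 40.00 hours, overtime 9.68 hours

Tue: 05:47–12:59 = 7 h 12 min; less 30 min break → 6 h 42 min
Wed: 11:00–18:28 = 7 h 28 min; less 30 min break → 6 h 58 min
Thu: 06:18–18:09 = 11 h 51 min; less 30 min break → 11 h 21 min
Fri: 07:34–17:49 = 10 h 15 min; less 30 min break → 9 h 45 min
Sat: 07:52–15:06 = 7 h 14 min; less 30 min break → 6 h 44 min
Sun: 05:46–14:27 = 8 h 41 min; less 30 min break → 8 h 11 min
Total worked: 49 h 41 min = 49.68 h.
Threshold 40 h → overtime 9 h 41 min, regular 40 h 0 min.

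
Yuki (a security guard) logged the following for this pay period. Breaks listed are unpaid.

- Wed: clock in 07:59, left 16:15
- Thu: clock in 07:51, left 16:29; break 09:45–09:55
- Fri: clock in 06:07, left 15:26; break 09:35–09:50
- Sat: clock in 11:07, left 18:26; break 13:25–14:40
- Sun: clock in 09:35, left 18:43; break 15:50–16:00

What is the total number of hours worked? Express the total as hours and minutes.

40 h 50 min

Wed: 07:59–16:15 = 8 h 16 min
Thu: 07:51–16:29 = 8 h 38 min; less 10 min break → 8 h 28 min
Fri: 06:07–15:26 = 9 h 19 min; less 15 min break → 9 h 4 min
Sat: 11:07–18:26 = 7 h 19 min; less 75 min break → 6 h 4 min
Sun: 09:35–18:43 = 9 h 8 min; less 10 min break → 8 h 58 min
Total: 8 h 16 min + 8 h 28 min + 9 h 4 min + 6 h 4 min + 8 h 58 min = 40 h 50 min.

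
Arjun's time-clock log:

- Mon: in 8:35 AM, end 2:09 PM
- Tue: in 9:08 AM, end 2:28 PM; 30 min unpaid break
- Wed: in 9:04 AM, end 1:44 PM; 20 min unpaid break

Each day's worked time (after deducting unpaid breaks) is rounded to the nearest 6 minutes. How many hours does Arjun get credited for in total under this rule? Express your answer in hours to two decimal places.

Mon: 8:35 AM–2:09 PM = 5 h 34 min → rounds to 5 h 36 min
Tue: 9:08 AM–2:28 PM = 5 h 20 min − 30 min = 4 h 50 min → rounds to 4 h 48 min
Wed: 9:04 AM–1:44 PM = 4 h 40 min − 20 min = 4 h 20 min → rounds to 4 h 18 min
Total credited: 14 h 42 min.

14.70 hours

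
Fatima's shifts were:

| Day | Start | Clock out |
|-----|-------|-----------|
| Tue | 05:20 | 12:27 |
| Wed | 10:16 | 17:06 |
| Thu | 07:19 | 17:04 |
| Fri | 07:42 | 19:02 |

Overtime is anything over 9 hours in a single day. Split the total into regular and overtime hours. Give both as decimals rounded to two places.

Tue: 05:20–12:27 = 7 h 7 min
Wed: 10:16–17:06 = 6 h 50 min
Thu: 07:19–17:04 = 9 h 45 min
Fri: 07:42–19:02 = 11 h 20 min
Tue reg 7 h 7 min / OT 0 h 0 min; Wed reg 6 h 50 min / OT 0 h 0 min; Thu reg 9 h 0 min / OT 0 h 45 min; Fri reg 9 h 0 min / OT 2 h 20 min.
Totals: regular 31 h 57 min, overtime 3 h 5 min.

Regular 31.95 hours, overtime 3.08 hours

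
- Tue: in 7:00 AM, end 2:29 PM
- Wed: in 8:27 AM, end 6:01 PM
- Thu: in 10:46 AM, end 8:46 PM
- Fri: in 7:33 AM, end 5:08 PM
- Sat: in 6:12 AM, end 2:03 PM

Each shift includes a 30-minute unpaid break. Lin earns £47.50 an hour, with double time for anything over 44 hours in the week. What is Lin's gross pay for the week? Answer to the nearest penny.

Tue: 7:00 AM–2:29 PM = 7 h 29 min; less 30 min break → 6 h 59 min
Wed: 8:27 AM–6:01 PM = 9 h 34 min; less 30 min break → 9 h 4 min
Thu: 10:46 AM–8:46 PM = 10 h 0 min; less 30 min break → 9 h 30 min
Fri: 7:33 AM–5:08 PM = 9 h 35 min; less 30 min break → 9 h 5 min
Sat: 6:12 AM–2:03 PM = 7 h 51 min; less 30 min break → 7 h 21 min
Total worked: 41 h 59 min = 2519 min.
Regular 41 h 59 min = 2519 min at £47.50/h; overtime 0 h 0 min = 0 min at £95.00/h.
Pay = (2519 × £47.50 + 0 × £95.00) ÷ 60 = £1994.21.

£1994.21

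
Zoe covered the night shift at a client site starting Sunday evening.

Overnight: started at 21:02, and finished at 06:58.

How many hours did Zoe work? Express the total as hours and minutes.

9 h 56 min

Overnight: 21:02 → midnight = 2 h 58 min; midnight → 06:58 = 6 h 58 min; span 9 h 56 min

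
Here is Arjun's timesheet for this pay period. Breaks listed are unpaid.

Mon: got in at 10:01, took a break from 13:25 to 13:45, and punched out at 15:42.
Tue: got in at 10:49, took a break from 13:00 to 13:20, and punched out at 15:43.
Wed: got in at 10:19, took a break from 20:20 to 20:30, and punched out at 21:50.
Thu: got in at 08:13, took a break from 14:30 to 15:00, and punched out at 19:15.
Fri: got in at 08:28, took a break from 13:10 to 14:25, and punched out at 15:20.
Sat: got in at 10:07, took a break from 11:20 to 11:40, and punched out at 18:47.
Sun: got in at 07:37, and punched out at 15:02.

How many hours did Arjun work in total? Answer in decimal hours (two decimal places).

53.17 hours

Mon: 10:01–15:42 = 5 h 41 min; less 20 min break → 5 h 21 min
Tue: 10:49–15:43 = 4 h 54 min; less 20 min break → 4 h 34 min
Wed: 10:19–21:50 = 11 h 31 min; less 10 min break → 11 h 21 min
Thu: 08:13–19:15 = 11 h 2 min; less 30 min break → 10 h 32 min
Fri: 08:28–15:20 = 6 h 52 min; less 75 min break → 5 h 37 min
Sat: 10:07–18:47 = 8 h 40 min; less 20 min break → 8 h 20 min
Sun: 07:37–15:02 = 7 h 25 min
Total: 5 h 21 min + 4 h 34 min + 11 h 21 min + 10 h 32 min + 5 h 37 min + 8 h 20 min + 7 h 25 min = 53 h 10 min.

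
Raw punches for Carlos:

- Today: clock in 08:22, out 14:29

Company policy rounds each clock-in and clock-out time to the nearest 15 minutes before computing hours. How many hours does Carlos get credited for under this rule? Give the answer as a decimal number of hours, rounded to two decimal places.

Today: in 08:22→08:15, out 14:29→14:30; 6 h 15 min

6.25 hours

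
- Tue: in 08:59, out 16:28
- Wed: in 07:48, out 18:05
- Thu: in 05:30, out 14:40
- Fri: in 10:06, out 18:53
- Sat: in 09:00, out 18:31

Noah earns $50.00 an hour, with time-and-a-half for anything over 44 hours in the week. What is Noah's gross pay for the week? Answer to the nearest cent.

Tue: 08:59–16:28 = 7 h 29 min
Wed: 07:48–18:05 = 10 h 17 min
Thu: 05:30–14:40 = 9 h 10 min
Fri: 10:06–18:53 = 8 h 47 min
Sat: 09:00–18:31 = 9 h 31 min
Total worked: 45 h 14 min = 2714 min.
Regular 44 h 0 min = 2640 min at $50.00/h; overtime 1 h 14 min = 74 min at $75.00/h.
Pay = (2640 × $50.00 + 74 × $75.00) ÷ 60 = $2292.50.

$2292.50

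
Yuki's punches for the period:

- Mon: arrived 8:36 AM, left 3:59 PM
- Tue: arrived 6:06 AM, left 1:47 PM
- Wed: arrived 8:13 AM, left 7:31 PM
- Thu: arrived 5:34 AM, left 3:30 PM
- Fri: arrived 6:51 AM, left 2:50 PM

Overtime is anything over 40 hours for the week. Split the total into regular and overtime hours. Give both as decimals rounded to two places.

Mon: 8:36 AM–3:59 PM = 7 h 23 min
Tue: 6:06 AM–1:47 PM = 7 h 41 min
Wed: 8:13 AM–7:31 PM = 11 h 18 min
Thu: 5:34 AM–3:30 PM = 9 h 56 min
Fri: 6:51 AM–2:50 PM = 7 h 59 min
Total worked: 44 h 17 min = 44.28 h.
Threshold 40 h → overtime 4 h 17 min, regular 40 h 0 min.

Regular 40.00 hours, overtime 4.28 hours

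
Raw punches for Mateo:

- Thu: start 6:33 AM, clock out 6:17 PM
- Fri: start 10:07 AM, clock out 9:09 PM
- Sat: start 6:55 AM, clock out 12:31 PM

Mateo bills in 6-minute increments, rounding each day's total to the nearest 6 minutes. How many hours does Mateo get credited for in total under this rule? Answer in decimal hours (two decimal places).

Thu: 6:33 AM–6:17 PM = 11 h 44 min → rounds to 11 h 42 min
Fri: 10:07 AM–9:09 PM = 11 h 2 min → rounds to 11 h 0 min
Sat: 6:55 AM–12:31 PM = 5 h 36 min → rounds to 5 h 36 min
Total credited: 28 h 18 min.

28.30 hours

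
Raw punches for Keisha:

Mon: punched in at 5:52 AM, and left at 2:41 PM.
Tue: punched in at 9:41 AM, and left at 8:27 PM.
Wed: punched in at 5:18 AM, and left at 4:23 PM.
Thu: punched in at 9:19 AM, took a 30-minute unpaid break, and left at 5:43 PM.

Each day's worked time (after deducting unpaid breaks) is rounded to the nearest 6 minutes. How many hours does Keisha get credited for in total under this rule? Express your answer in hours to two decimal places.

Mon: 5:52 AM–2:41 PM = 8 h 49 min → rounds to 8 h 48 min
Tue: 9:41 AM–8:27 PM = 10 h 46 min → rounds to 10 h 48 min
Wed: 5:18 AM–4:23 PM = 11 h 5 min → rounds to 11 h 6 min
Thu: 9:19 AM–5:43 PM = 8 h 24 min − 30 min = 7 h 54 min → rounds to 7 h 54 min
Total credited: 38 h 36 min.

38.60 hours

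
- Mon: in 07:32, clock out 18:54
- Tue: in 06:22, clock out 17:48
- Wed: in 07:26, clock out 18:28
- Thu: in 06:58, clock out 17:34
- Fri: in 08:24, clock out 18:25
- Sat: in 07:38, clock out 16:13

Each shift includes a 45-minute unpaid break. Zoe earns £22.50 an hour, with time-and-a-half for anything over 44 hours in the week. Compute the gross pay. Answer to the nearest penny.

£1480.50

Mon: 07:32–18:54 = 11 h 22 min; less 45 min break → 10 h 37 min
Tue: 06:22–17:48 = 11 h 26 min; less 45 min break → 10 h 41 min
Wed: 07:26–18:28 = 11 h 2 min; less 45 min break → 10 h 17 min
Thu: 06:58–17:34 = 10 h 36 min; less 45 min break → 9 h 51 min
Fri: 08:24–18:25 = 10 h 1 min; less 45 min break → 9 h 16 min
Sat: 07:38–16:13 = 8 h 35 min; less 45 min break → 7 h 50 min
Total worked: 58 h 32 min = 3512 min.
Regular 44 h 0 min = 2640 min at £22.50/h; overtime 14 h 32 min = 872 min at £33.75/h.
Pay = (2640 × £22.50 + 872 × £33.75) ÷ 60 = £1480.50.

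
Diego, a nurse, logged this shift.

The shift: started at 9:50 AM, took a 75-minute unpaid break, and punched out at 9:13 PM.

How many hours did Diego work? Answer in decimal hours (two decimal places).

10.13 hours

The shift: 9:50 AM–9:13 PM = 11 h 23 min; less 75 min break → 10 h 8 min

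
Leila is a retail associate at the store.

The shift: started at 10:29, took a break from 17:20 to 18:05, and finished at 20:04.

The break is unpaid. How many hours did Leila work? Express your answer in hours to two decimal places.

8.83 hours

The shift: 10:29–20:04 = 9 h 35 min; less 45 min break → 8 h 50 min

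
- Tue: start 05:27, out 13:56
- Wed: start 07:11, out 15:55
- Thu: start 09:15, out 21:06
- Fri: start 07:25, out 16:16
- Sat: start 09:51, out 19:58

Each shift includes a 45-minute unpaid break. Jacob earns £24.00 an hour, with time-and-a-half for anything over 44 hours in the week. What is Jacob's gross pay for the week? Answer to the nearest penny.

Tue: 05:27–13:56 = 8 h 29 min; less 45 min break → 7 h 44 min
Wed: 07:11–15:55 = 8 h 44 min; less 45 min break → 7 h 59 min
Thu: 09:15–21:06 = 11 h 51 min; less 45 min break → 11 h 6 min
Fri: 07:25–16:16 = 8 h 51 min; less 45 min break → 8 h 6 min
Sat: 09:51–19:58 = 10 h 7 min; less 45 min break → 9 h 22 min
Total worked: 44 h 17 min = 2657 min.
Regular 44 h 0 min = 2640 min at £24.00/h; overtime 0 h 17 min = 17 min at £36.00/h.
Pay = (2640 × £24.00 + 17 × £36.00) ÷ 60 = £1066.20.

£1066.20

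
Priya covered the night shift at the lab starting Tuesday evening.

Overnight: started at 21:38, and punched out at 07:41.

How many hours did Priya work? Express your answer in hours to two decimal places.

Overnight: 21:38 → midnight = 2 h 22 min; midnight → 07:41 = 7 h 41 min; span 10 h 3 min

10.05 hours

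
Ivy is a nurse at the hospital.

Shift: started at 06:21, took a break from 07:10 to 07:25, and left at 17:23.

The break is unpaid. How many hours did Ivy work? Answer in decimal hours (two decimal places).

10.78 hours

Shift: 06:21–17:23 = 11 h 2 min; less 15 min break → 10 h 47 min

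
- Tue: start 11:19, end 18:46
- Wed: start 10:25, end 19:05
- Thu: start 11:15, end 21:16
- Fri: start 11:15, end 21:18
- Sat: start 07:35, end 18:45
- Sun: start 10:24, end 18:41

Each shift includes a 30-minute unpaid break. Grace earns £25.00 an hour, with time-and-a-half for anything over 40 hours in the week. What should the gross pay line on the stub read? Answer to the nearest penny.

Tue: 11:19–18:46 = 7 h 27 min; less 30 min break → 6 h 57 min
Wed: 10:25–19:05 = 8 h 40 min; less 30 min break → 8 h 10 min
Thu: 11:15–21:16 = 10 h 1 min; less 30 min break → 9 h 31 min
Fri: 11:15–21:18 = 10 h 3 min; less 30 min break → 9 h 33 min
Sat: 07:35–18:45 = 11 h 10 min; less 30 min break → 10 h 40 min
Sun: 10:24–18:41 = 8 h 17 min; less 30 min break → 7 h 47 min
Total worked: 52 h 38 min = 3158 min.
Regular 40 h 0 min = 2400 min at £25.00/h; overtime 12 h 38 min = 758 min at £37.50/h.
Pay = (2400 × £25.00 + 758 × £37.50) ÷ 60 = £1473.75.

£1473.75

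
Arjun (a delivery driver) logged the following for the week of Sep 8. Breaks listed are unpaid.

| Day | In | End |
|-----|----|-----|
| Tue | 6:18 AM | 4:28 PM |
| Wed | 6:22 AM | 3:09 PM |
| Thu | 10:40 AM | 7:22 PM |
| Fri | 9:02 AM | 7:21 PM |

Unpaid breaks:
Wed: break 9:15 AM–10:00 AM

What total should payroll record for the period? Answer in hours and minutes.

37 h 13 min

Tue: 6:18 AM–4:28 PM = 10 h 10 min
Wed: 6:22 AM–3:09 PM = 8 h 47 min; less 45 min break → 8 h 2 min
Thu: 10:40 AM–7:22 PM = 8 h 42 min
Fri: 9:02 AM–7:21 PM = 10 h 19 min
Total: 10 h 10 min + 8 h 2 min + 8 h 42 min + 10 h 19 min = 37 h 13 min.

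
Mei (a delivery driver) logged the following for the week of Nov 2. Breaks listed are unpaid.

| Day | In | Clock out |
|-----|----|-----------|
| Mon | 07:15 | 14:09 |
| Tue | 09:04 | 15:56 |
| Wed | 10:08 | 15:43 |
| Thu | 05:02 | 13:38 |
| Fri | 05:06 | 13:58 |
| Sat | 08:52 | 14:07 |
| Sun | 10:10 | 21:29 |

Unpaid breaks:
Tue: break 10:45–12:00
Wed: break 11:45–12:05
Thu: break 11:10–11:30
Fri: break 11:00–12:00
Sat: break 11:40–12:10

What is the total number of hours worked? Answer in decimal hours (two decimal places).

49.97 hours

Mon: 07:15–14:09 = 6 h 54 min
Tue: 09:04–15:56 = 6 h 52 min; less 75 min break → 5 h 37 min
Wed: 10:08–15:43 = 5 h 35 min; less 20 min break → 5 h 15 min
Thu: 05:02–13:38 = 8 h 36 min; less 20 min break → 8 h 16 min
Fri: 05:06–13:58 = 8 h 52 min; less 60 min break → 7 h 52 min
Sat: 08:52–14:07 = 5 h 15 min; less 30 min break → 4 h 45 min
Sun: 10:10–21:29 = 11 h 19 min
Total: 6 h 54 min + 5 h 37 min + 5 h 15 min + 8 h 16 min + 7 h 52 min + 4 h 45 min + 11 h 19 min = 49 h 58 min.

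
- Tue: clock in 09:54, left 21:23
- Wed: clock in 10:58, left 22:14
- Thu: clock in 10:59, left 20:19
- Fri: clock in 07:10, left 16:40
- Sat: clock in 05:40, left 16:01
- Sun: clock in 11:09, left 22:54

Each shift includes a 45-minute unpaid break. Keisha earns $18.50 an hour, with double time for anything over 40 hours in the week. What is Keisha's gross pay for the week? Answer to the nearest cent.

Tue: 09:54–21:23 = 11 h 29 min; less 45 min break → 10 h 44 min
Wed: 10:58–22:14 = 11 h 16 min; less 45 min break → 10 h 31 min
Thu: 10:59–20:19 = 9 h 20 min; less 45 min break → 8 h 35 min
Fri: 07:10–16:40 = 9 h 30 min; less 45 min break → 8 h 45 min
Sat: 05:40–16:01 = 10 h 21 min; less 45 min break → 9 h 36 min
Sun: 11:09–22:54 = 11 h 45 min; less 45 min break → 11 h 0 min
Total worked: 59 h 11 min = 3551 min.
Regular 40 h 0 min = 2400 min at $18.50/h; overtime 19 h 11 min = 1151 min at $37.00/h.
Pay = (2400 × $18.50 + 1151 × $37.00) ÷ 60 = $1449.78.

$1449.78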